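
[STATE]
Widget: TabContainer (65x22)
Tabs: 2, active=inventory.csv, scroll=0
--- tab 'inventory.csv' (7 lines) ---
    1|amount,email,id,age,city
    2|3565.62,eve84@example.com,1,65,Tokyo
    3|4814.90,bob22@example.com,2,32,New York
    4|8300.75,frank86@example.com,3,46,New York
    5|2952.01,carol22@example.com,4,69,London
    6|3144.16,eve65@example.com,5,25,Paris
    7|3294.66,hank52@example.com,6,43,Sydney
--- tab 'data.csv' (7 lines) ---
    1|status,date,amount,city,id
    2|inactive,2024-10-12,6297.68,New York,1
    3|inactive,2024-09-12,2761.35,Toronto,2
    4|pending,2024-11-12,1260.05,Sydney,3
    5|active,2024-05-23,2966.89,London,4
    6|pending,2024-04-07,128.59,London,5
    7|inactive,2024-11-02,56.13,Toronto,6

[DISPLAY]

[inventory.csv]│ data.csv                                        
─────────────────────────────────────────────────────────────────
amount,email,id,age,city                                         
3565.62,eve84@example.com,1,65,Tokyo                             
4814.90,bob22@example.com,2,32,New York                          
8300.75,frank86@example.com,3,46,New York                        
2952.01,carol22@example.com,4,69,London                          
3144.16,eve65@example.com,5,25,Paris                             
3294.66,hank52@example.com,6,43,Sydney                           
                                                                 
                                                                 
                                                                 
                                                                 
                                                                 
                                                                 
                                                                 
                                                                 
                                                                 
                                                                 
                                                                 
                                                                 
                                                                 


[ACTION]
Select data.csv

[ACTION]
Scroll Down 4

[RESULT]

 inventory.csv │[data.csv]                                       
─────────────────────────────────────────────────────────────────
active,2024-05-23,2966.89,London,4                               
pending,2024-04-07,128.59,London,5                               
inactive,2024-11-02,56.13,Toronto,6                              
                                                                 
                                                                 
                                                                 
                                                                 
                                                                 
                                                                 
                                                                 
                                                                 
                                                                 
                                                                 
                                                                 
                                                                 
                                                                 
                                                                 
                                                                 
                                                                 
                                                                 


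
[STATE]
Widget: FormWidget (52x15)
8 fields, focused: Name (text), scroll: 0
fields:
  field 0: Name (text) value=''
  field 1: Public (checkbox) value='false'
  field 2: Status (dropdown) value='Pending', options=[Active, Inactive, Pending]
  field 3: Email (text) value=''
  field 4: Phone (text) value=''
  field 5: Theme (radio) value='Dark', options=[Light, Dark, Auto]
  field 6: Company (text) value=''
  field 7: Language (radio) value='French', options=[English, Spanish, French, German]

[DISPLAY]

> Name:       [                                    ]
  Public:     [ ]                                   
  Status:     [Pending                            ▼]
  Email:      [                                    ]
  Phone:      [                                    ]
  Theme:      ( ) Light  (●) Dark  ( ) Auto         
  Company:    [                                    ]
  Language:   ( ) English  ( ) Spanish  (●) French  
                                                    
                                                    
                                                    
                                                    
                                                    
                                                    
                                                    


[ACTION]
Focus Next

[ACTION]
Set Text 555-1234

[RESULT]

  Name:       [                                    ]
> Public:     [ ]                                   
  Status:     [Pending                            ▼]
  Email:      [                                    ]
  Phone:      [                                    ]
  Theme:      ( ) Light  (●) Dark  ( ) Auto         
  Company:    [                                    ]
  Language:   ( ) English  ( ) Spanish  (●) French  
                                                    
                                                    
                                                    
                                                    
                                                    
                                                    
                                                    


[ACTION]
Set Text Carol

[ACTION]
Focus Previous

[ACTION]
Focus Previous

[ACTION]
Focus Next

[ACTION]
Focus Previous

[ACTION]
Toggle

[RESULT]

  Name:       [                                    ]
  Public:     [ ]                                   
  Status:     [Pending                            ▼]
  Email:      [                                    ]
  Phone:      [                                    ]
  Theme:      ( ) Light  (●) Dark  ( ) Auto         
  Company:    [                                    ]
> Language:   ( ) English  ( ) Spanish  (●) French  
                                                    
                                                    
                                                    
                                                    
                                                    
                                                    
                                                    


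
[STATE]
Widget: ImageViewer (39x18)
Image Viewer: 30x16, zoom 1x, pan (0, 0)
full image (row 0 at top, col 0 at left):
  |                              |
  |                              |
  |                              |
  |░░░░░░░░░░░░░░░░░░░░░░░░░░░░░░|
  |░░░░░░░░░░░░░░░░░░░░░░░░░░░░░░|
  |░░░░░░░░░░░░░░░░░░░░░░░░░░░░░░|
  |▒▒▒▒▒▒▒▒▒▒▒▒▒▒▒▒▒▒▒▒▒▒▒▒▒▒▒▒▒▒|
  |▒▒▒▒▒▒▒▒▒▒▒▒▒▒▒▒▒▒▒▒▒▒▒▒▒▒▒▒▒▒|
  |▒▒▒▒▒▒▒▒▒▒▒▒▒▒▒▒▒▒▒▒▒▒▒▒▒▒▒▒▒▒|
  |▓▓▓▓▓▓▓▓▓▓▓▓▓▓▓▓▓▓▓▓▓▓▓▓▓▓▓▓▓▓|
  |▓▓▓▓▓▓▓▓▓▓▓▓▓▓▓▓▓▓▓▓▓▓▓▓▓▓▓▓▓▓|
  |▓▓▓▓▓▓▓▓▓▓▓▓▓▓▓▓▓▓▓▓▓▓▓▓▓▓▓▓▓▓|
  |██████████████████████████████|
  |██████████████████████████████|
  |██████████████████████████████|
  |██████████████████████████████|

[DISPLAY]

                                       
                                       
                                       
░░░░░░░░░░░░░░░░░░░░░░░░░░░░░░         
░░░░░░░░░░░░░░░░░░░░░░░░░░░░░░         
░░░░░░░░░░░░░░░░░░░░░░░░░░░░░░         
▒▒▒▒▒▒▒▒▒▒▒▒▒▒▒▒▒▒▒▒▒▒▒▒▒▒▒▒▒▒         
▒▒▒▒▒▒▒▒▒▒▒▒▒▒▒▒▒▒▒▒▒▒▒▒▒▒▒▒▒▒         
▒▒▒▒▒▒▒▒▒▒▒▒▒▒▒▒▒▒▒▒▒▒▒▒▒▒▒▒▒▒         
▓▓▓▓▓▓▓▓▓▓▓▓▓▓▓▓▓▓▓▓▓▓▓▓▓▓▓▓▓▓         
▓▓▓▓▓▓▓▓▓▓▓▓▓▓▓▓▓▓▓▓▓▓▓▓▓▓▓▓▓▓         
▓▓▓▓▓▓▓▓▓▓▓▓▓▓▓▓▓▓▓▓▓▓▓▓▓▓▓▓▓▓         
██████████████████████████████         
██████████████████████████████         
██████████████████████████████         
██████████████████████████████         
                                       
                                       


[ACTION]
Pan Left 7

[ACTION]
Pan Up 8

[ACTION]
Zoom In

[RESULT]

                                       
                                       
                                       
                                       
                                       
                                       
░░░░░░░░░░░░░░░░░░░░░░░░░░░░░░░░░░░░░░░
░░░░░░░░░░░░░░░░░░░░░░░░░░░░░░░░░░░░░░░
░░░░░░░░░░░░░░░░░░░░░░░░░░░░░░░░░░░░░░░
░░░░░░░░░░░░░░░░░░░░░░░░░░░░░░░░░░░░░░░
░░░░░░░░░░░░░░░░░░░░░░░░░░░░░░░░░░░░░░░
░░░░░░░░░░░░░░░░░░░░░░░░░░░░░░░░░░░░░░░
▒▒▒▒▒▒▒▒▒▒▒▒▒▒▒▒▒▒▒▒▒▒▒▒▒▒▒▒▒▒▒▒▒▒▒▒▒▒▒
▒▒▒▒▒▒▒▒▒▒▒▒▒▒▒▒▒▒▒▒▒▒▒▒▒▒▒▒▒▒▒▒▒▒▒▒▒▒▒
▒▒▒▒▒▒▒▒▒▒▒▒▒▒▒▒▒▒▒▒▒▒▒▒▒▒▒▒▒▒▒▒▒▒▒▒▒▒▒
▒▒▒▒▒▒▒▒▒▒▒▒▒▒▒▒▒▒▒▒▒▒▒▒▒▒▒▒▒▒▒▒▒▒▒▒▒▒▒
▒▒▒▒▒▒▒▒▒▒▒▒▒▒▒▒▒▒▒▒▒▒▒▒▒▒▒▒▒▒▒▒▒▒▒▒▒▒▒
▒▒▒▒▒▒▒▒▒▒▒▒▒▒▒▒▒▒▒▒▒▒▒▒▒▒▒▒▒▒▒▒▒▒▒▒▒▒▒


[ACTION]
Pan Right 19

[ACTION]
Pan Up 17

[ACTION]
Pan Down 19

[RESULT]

▓▓▓▓▓▓▓▓▓▓▓▓▓▓▓▓▓▓▓▓▓▓▓▓▓▓▓▓▓▓▓▓▓▓▓▓▓▓▓
▓▓▓▓▓▓▓▓▓▓▓▓▓▓▓▓▓▓▓▓▓▓▓▓▓▓▓▓▓▓▓▓▓▓▓▓▓▓▓
▓▓▓▓▓▓▓▓▓▓▓▓▓▓▓▓▓▓▓▓▓▓▓▓▓▓▓▓▓▓▓▓▓▓▓▓▓▓▓
▓▓▓▓▓▓▓▓▓▓▓▓▓▓▓▓▓▓▓▓▓▓▓▓▓▓▓▓▓▓▓▓▓▓▓▓▓▓▓
▓▓▓▓▓▓▓▓▓▓▓▓▓▓▓▓▓▓▓▓▓▓▓▓▓▓▓▓▓▓▓▓▓▓▓▓▓▓▓
███████████████████████████████████████
███████████████████████████████████████
███████████████████████████████████████
███████████████████████████████████████
███████████████████████████████████████
███████████████████████████████████████
███████████████████████████████████████
███████████████████████████████████████
                                       
                                       
                                       
                                       
                                       


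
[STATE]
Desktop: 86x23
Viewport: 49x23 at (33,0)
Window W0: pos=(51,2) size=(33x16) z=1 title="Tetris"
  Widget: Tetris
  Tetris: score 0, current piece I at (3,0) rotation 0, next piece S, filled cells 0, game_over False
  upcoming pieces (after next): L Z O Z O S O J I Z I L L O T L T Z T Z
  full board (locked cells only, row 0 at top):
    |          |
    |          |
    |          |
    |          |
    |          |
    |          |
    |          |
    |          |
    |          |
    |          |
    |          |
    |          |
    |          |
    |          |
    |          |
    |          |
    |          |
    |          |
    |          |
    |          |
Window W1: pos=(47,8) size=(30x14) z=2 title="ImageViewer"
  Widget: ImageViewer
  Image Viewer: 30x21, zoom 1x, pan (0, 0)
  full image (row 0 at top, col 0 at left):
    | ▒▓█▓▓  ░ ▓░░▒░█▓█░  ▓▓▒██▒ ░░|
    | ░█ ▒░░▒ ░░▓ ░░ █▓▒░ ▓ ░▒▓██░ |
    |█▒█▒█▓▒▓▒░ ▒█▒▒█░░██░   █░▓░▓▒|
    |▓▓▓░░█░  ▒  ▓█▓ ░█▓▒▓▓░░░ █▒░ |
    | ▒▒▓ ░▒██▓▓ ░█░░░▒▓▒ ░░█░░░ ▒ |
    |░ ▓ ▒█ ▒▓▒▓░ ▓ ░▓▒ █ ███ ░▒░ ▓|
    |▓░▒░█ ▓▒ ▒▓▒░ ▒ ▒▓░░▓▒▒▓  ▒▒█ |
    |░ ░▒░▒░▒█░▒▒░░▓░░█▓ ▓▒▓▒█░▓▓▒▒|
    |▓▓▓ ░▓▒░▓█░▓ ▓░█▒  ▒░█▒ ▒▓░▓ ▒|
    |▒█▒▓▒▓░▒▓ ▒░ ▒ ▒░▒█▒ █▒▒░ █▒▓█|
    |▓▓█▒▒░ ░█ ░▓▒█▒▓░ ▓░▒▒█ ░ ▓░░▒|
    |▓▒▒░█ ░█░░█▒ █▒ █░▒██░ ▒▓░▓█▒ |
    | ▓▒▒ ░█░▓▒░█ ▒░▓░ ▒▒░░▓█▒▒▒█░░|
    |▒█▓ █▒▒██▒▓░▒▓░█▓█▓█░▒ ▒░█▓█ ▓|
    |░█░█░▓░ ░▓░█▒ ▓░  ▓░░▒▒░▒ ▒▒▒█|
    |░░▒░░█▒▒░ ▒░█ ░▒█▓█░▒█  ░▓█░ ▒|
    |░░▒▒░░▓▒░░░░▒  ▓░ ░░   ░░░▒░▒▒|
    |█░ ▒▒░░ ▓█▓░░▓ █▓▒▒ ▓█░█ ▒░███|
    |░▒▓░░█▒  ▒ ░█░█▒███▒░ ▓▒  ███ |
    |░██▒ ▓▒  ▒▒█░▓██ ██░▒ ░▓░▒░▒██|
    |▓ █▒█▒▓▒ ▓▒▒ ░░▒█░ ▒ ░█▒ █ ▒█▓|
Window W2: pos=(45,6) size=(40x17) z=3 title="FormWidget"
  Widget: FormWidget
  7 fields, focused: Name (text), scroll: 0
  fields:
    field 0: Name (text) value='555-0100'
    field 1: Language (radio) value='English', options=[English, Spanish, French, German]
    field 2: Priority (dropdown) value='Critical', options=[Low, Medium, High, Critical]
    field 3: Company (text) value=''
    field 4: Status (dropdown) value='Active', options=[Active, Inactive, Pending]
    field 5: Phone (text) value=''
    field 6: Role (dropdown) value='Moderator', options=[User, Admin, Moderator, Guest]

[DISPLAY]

                                                 
                                                 
                  ┏━━━━━━━━━━━━━━━━━━━━━━━━━━━━━━
                  ┃ Tetris                       
                  ┠──────────────────────────────
                  ┃          │Next:              
            ┏━━━━━━━━━━━━━━━━━━━━━━━━━━━━━━━━━━━━
            ┃ FormWidget                         
            ┠────────────────────────────────────
            ┃> Name:       [555-0100             
            ┃  Language:   (●) English  ( ) Spani
            ┃  Priority:   [Critical             
            ┃  Company:    [                     
            ┃  Status:     [Active               
            ┃  Phone:      [                     
            ┃  Role:       [Moderator            
            ┃                                    
            ┃                                    
            ┃                                    
            ┃                                    
            ┃                                    
            ┃                                    
            ┗━━━━━━━━━━━━━━━━━━━━━━━━━━━━━━━━━━━━


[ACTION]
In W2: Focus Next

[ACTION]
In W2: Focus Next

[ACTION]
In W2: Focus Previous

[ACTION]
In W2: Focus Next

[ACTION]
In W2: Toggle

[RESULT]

                                                 
                                                 
                  ┏━━━━━━━━━━━━━━━━━━━━━━━━━━━━━━
                  ┃ Tetris                       
                  ┠──────────────────────────────
                  ┃          │Next:              
            ┏━━━━━━━━━━━━━━━━━━━━━━━━━━━━━━━━━━━━
            ┃ FormWidget                         
            ┠────────────────────────────────────
            ┃  Name:       [555-0100             
            ┃  Language:   (●) English  ( ) Spani
            ┃> Priority:   [Critical             
            ┃  Company:    [                     
            ┃  Status:     [Active               
            ┃  Phone:      [                     
            ┃  Role:       [Moderator            
            ┃                                    
            ┃                                    
            ┃                                    
            ┃                                    
            ┃                                    
            ┃                                    
            ┗━━━━━━━━━━━━━━━━━━━━━━━━━━━━━━━━━━━━


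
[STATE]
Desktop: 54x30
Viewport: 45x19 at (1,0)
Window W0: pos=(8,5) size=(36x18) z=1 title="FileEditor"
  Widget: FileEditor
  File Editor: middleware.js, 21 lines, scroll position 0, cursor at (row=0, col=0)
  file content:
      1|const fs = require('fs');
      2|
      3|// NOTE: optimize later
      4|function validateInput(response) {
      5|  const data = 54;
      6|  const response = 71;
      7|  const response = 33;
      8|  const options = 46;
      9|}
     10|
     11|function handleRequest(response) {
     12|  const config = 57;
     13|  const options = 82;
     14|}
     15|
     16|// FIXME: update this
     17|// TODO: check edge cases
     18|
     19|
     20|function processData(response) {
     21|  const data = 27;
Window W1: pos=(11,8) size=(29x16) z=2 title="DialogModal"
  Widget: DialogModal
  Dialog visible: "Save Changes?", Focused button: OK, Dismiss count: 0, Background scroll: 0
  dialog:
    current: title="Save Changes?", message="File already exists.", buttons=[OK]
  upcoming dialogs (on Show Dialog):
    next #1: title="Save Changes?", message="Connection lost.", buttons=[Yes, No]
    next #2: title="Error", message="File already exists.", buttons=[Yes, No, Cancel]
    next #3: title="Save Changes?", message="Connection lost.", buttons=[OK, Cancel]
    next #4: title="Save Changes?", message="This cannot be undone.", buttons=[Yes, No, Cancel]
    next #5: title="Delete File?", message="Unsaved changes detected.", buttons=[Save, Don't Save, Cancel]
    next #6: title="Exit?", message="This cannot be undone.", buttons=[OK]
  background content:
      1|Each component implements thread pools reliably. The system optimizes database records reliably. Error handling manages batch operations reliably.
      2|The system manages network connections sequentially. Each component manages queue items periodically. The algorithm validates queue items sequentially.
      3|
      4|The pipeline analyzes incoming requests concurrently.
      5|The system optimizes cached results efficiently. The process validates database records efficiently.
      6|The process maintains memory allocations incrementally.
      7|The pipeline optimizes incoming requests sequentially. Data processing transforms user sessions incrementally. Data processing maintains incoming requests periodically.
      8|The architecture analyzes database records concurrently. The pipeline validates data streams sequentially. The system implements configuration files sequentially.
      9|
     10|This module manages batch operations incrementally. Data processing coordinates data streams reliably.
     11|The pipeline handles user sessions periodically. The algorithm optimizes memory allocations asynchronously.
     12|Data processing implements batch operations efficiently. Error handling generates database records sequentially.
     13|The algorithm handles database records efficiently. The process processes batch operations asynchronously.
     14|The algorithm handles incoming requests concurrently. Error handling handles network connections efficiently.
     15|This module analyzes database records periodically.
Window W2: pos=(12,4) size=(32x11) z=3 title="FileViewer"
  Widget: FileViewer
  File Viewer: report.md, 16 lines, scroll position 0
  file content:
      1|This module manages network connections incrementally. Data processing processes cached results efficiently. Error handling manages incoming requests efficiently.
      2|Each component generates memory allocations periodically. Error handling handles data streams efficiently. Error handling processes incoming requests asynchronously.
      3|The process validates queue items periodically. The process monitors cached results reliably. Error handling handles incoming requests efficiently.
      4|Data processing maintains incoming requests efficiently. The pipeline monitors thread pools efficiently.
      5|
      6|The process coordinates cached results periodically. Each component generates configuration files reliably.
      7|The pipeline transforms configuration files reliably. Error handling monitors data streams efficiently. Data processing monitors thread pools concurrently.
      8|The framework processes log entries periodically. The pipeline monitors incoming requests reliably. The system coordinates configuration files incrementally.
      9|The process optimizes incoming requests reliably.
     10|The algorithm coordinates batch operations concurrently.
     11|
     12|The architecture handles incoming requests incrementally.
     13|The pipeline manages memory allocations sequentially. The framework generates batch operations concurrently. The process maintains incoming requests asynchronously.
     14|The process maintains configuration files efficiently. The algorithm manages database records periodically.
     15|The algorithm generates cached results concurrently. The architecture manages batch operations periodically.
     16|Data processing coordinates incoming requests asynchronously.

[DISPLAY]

                                             
                                             
                                             
                                             
           ┏━━━━━━━━━━━━━━━━━━━━━━━━━━━━━━┓  
       ┏━━━┃ FileViewer                   ┃  
       ┃ Fi┠──────────────────────────────┨  
       ┠───┃This module manages network c▲┃  
       ┃█o┏┃Each component generates memo█┃  
       ┃  ┃┃The process validates queue i░┃  
       ┃//┠┃Data processing maintains inc░┃  
       ┃fu┃┃                             ░┃  
       ┃  ┃┃The process coordinates cache░┃  
       ┃  ┃┃The pipeline transforms confi▼┃  
       ┃  ┃┗━━━━━━━━━━━━━━━━━━━━━━━━━━━━━━┛  
       ┃  ┃Th│    Save Changes?    │ed┃  ░┃  
       ┃} ┃Th│ File already exists.│or┃  ░┃  
       ┃  ┃Th│         [OK]        │co┃  ░┃  
       ┃fu┃Th└─────────────────────┘ d┃) ░┃  


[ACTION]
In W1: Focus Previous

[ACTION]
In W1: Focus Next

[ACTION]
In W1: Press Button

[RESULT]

                                             
                                             
                                             
                                             
           ┏━━━━━━━━━━━━━━━━━━━━━━━━━━━━━━┓  
       ┏━━━┃ FileViewer                   ┃  
       ┃ Fi┠──────────────────────────────┨  
       ┠───┃This module manages network c▲┃  
       ┃█o┏┃Each component generates memo█┃  
       ┃  ┃┃The process validates queue i░┃  
       ┃//┠┃Data processing maintains inc░┃  
       ┃fu┃┃                             ░┃  
       ┃  ┃┃The process coordinates cache░┃  
       ┃  ┃┃The pipeline transforms confi▼┃  
       ┃  ┃┗━━━━━━━━━━━━━━━━━━━━━━━━━━━━━━┛  
       ┃  ┃The system optimizes cached┃  ░┃  
       ┃} ┃The process maintains memor┃  ░┃  
       ┃  ┃The pipeline optimizes inco┃  ░┃  
       ┃fu┃The architecture analyzes d┃) ░┃  


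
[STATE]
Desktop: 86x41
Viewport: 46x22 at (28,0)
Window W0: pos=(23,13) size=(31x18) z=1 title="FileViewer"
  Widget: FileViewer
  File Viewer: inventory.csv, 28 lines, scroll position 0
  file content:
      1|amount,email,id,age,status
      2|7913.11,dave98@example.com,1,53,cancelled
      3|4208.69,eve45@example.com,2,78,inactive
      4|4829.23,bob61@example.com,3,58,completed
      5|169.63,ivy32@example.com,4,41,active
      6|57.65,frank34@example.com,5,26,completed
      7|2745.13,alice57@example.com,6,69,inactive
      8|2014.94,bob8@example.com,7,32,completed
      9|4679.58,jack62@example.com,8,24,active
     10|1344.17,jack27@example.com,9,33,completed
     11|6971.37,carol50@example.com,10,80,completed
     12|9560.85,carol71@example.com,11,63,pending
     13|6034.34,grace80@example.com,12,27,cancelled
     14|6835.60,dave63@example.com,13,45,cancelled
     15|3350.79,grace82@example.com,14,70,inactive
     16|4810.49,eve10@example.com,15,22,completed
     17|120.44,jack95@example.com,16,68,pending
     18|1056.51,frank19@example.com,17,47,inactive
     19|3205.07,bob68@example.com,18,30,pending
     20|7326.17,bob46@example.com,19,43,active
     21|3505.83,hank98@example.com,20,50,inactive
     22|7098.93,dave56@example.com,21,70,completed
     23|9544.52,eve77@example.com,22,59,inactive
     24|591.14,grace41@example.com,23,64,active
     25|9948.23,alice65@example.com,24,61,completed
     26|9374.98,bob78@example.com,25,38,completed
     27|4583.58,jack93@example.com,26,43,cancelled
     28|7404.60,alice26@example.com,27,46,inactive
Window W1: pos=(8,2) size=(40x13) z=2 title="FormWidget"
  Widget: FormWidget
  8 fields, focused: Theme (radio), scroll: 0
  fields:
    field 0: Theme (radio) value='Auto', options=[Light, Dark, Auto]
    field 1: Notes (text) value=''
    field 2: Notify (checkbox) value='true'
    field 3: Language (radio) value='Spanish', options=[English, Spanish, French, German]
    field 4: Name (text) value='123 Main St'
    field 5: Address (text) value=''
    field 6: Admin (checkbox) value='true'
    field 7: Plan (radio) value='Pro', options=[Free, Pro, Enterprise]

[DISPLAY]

                                              
                                              
━━━━━━━━━━━━━━━━━━━┓                          
                   ┃                          
───────────────────┨                          
ight  ( ) Dark  (●)┃                          
                  ]┃                          
                   ┃                          
nglish  (●) Spanish┃                          
Main St           ]┃                          
                  ]┃                          
                   ┃                          
ree  (●) Pro  ( ) E┃                          
                   ┃━━━━━┓                    
━━━━━━━━━━━━━━━━━━━┛     ┃                    
─────────────────────────┨                    
nt,email,id,age,status  ▲┃                    
.11,dave98@example.com,1█┃                    
.69,eve45@example.com,2,░┃                    
.23,bob61@example.com,3,░┃                    
63,ivy32@example.com,4,4░┃                    
5,frank34@example.com,5,░┃                    


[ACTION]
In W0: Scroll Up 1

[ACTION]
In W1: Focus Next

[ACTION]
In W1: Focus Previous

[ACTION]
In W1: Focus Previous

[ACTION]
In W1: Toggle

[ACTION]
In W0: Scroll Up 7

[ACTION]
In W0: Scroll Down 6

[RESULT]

                                              
                                              
━━━━━━━━━━━━━━━━━━━┓                          
                   ┃                          
───────────────────┨                          
ight  ( ) Dark  (●)┃                          
                  ]┃                          
                   ┃                          
nglish  (●) Spanish┃                          
Main St           ]┃                          
                  ]┃                          
                   ┃                          
ree  (●) Pro  ( ) E┃                          
                   ┃━━━━━┓                    
━━━━━━━━━━━━━━━━━━━┛     ┃                    
─────────────────────────┨                    
.13,alice57@example.com,▲┃                    
.94,bob8@example.com,7,3░┃                    
.58,jack62@example.com,8░┃                    
.17,jack27@example.com,9░┃                    
.37,carol50@example.com,░┃                    
.85,carol71@example.com,░┃                    


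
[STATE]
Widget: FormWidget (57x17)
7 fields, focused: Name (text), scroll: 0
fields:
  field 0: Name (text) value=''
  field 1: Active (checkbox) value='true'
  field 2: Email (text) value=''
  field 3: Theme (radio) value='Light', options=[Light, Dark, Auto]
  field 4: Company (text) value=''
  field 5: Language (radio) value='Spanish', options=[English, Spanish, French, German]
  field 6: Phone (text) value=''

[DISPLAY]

> Name:       [                                         ]
  Active:     [x]                                        
  Email:      [                                         ]
  Theme:      (●) Light  ( ) Dark  ( ) Auto              
  Company:    [                                         ]
  Language:   ( ) English  (●) Spanish  ( ) French  ( ) G
  Phone:      [                                         ]
                                                         
                                                         
                                                         
                                                         
                                                         
                                                         
                                                         
                                                         
                                                         
                                                         


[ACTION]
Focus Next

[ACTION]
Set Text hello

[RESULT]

  Name:       [                                         ]
> Active:     [x]                                        
  Email:      [                                         ]
  Theme:      (●) Light  ( ) Dark  ( ) Auto              
  Company:    [                                         ]
  Language:   ( ) English  (●) Spanish  ( ) French  ( ) G
  Phone:      [                                         ]
                                                         
                                                         
                                                         
                                                         
                                                         
                                                         
                                                         
                                                         
                                                         
                                                         


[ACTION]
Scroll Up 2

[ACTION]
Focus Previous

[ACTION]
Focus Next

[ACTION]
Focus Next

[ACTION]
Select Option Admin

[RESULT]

  Name:       [                                         ]
  Active:     [x]                                        
> Email:      [                                         ]
  Theme:      (●) Light  ( ) Dark  ( ) Auto              
  Company:    [                                         ]
  Language:   ( ) English  (●) Spanish  ( ) French  ( ) G
  Phone:      [                                         ]
                                                         
                                                         
                                                         
                                                         
                                                         
                                                         
                                                         
                                                         
                                                         
                                                         


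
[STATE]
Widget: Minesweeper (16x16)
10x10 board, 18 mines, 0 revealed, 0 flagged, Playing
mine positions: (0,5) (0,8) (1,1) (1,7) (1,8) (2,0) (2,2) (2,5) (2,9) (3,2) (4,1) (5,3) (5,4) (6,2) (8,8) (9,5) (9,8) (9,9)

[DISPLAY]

■■■■■■■■■■      
■■■■■■■■■■      
■■■■■■■■■■      
■■■■■■■■■■      
■■■■■■■■■■      
■■■■■■■■■■      
■■■■■■■■■■      
■■■■■■■■■■      
■■■■■■■■■■      
■■■■■■■■■■      
                
                
                
                
                
                


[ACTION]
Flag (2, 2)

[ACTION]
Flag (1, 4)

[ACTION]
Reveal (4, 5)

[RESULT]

■■■■■■■■■■      
■■■■⚑■■■■■      
■■⚑■■■■■■■      
■■■■■■■■■■      
■■■■■1■■■■      
■■■■■■■■■■      
■■■■■■■■■■      
■■■■■■■■■■      
■■■■■■■■■■      
■■■■■■■■■■      
                
                
                
                
                
                


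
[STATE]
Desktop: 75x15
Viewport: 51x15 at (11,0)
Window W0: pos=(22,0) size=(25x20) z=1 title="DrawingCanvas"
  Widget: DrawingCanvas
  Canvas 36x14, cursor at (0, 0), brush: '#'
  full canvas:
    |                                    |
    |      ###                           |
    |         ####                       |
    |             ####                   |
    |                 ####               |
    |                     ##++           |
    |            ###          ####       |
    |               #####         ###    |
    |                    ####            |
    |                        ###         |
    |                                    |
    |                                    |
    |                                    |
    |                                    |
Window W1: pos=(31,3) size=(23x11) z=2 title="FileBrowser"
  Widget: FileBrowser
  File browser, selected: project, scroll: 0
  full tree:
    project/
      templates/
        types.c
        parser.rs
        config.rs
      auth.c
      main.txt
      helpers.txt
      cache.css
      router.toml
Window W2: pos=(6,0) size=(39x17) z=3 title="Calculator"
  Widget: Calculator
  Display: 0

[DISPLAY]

━━━━━━━━━━━━━━━━━━━━━━━━━━━━━━━━━┓━┓               
culator                          ┃ ┃               
─────────────────────────────────┨─┨               
                                0┃━━━━━━━━┓        
┬───┬───┬───┐                    ┃        ┃        
│ 8 │ 9 │ ÷ │                    ┃────────┨        
┼───┼───┼───┤                    ┃/       ┃        
│ 5 │ 6 │ × │                    ┃ates/   ┃        
┼───┼───┼───┤                    ┃        ┃        
│ 2 │ 3 │ - │                    ┃        ┃        
┼───┼───┼───┤                    ┃xt      ┃        
│ . │ = │ + │                    ┃        ┃        
┼───┼───┼───┤                    ┃ml      ┃        
│ MC│ MR│ M+│                    ┃━━━━━━━━┛        
┴───┴───┴───┘                    ┃ ┃               


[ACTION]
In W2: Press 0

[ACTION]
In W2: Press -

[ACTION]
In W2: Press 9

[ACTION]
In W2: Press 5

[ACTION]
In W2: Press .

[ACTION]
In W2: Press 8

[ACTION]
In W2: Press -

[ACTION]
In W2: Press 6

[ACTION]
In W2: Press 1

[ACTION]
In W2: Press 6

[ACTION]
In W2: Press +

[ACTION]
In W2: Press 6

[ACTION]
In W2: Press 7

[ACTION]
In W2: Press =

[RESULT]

━━━━━━━━━━━━━━━━━━━━━━━━━━━━━━━━━┓━┓               
culator                          ┃ ┃               
─────────────────────────────────┨─┨               
                           -644.8┃━━━━━━━━┓        
┬───┬───┬───┐                    ┃        ┃        
│ 8 │ 9 │ ÷ │                    ┃────────┨        
┼───┼───┼───┤                    ┃/       ┃        
│ 5 │ 6 │ × │                    ┃ates/   ┃        
┼───┼───┼───┤                    ┃        ┃        
│ 2 │ 3 │ - │                    ┃        ┃        
┼───┼───┼───┤                    ┃xt      ┃        
│ . │ = │ + │                    ┃        ┃        
┼───┼───┼───┤                    ┃ml      ┃        
│ MC│ MR│ M+│                    ┃━━━━━━━━┛        
┴───┴───┴───┘                    ┃ ┃               
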